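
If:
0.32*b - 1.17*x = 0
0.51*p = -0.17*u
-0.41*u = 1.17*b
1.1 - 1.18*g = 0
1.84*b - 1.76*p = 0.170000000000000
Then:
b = 1.02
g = 0.93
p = 0.98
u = -2.92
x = 0.28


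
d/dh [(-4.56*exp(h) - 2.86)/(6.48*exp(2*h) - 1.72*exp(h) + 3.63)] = (29.5488*exp(2*h) + 37.0656*exp(h) - 21.472)*exp(h)/(41.9904*exp(4*h) - 22.2912*exp(3*h) + 50.0032*exp(2*h) - 12.4872*exp(h) + 13.1769)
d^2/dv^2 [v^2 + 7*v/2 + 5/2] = 2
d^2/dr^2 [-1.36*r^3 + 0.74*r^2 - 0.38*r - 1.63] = 1.48 - 8.16*r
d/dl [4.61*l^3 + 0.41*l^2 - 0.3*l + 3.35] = 13.83*l^2 + 0.82*l - 0.3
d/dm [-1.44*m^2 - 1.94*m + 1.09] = -2.88*m - 1.94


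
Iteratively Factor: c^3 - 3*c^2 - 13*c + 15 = (c + 3)*(c^2 - 6*c + 5) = (c - 5)*(c + 3)*(c - 1)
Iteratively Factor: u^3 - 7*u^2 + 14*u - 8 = (u - 1)*(u^2 - 6*u + 8) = (u - 2)*(u - 1)*(u - 4)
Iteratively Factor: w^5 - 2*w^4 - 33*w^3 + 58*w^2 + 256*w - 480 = (w - 2)*(w^4 - 33*w^2 - 8*w + 240) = (w - 2)*(w + 4)*(w^3 - 4*w^2 - 17*w + 60) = (w - 5)*(w - 2)*(w + 4)*(w^2 + w - 12) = (w - 5)*(w - 2)*(w + 4)^2*(w - 3)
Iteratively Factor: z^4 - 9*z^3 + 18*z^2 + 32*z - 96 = (z - 4)*(z^3 - 5*z^2 - 2*z + 24) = (z - 4)*(z - 3)*(z^2 - 2*z - 8) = (z - 4)^2*(z - 3)*(z + 2)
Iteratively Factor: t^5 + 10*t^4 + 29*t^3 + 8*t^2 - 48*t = (t + 4)*(t^4 + 6*t^3 + 5*t^2 - 12*t) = (t + 4)^2*(t^3 + 2*t^2 - 3*t) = t*(t + 4)^2*(t^2 + 2*t - 3) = t*(t - 1)*(t + 4)^2*(t + 3)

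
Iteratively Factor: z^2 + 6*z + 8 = (z + 4)*(z + 2)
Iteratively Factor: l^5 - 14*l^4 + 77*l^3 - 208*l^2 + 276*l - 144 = (l - 3)*(l^4 - 11*l^3 + 44*l^2 - 76*l + 48) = (l - 3)*(l - 2)*(l^3 - 9*l^2 + 26*l - 24) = (l - 3)*(l - 2)^2*(l^2 - 7*l + 12) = (l - 4)*(l - 3)*(l - 2)^2*(l - 3)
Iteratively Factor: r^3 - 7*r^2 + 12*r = (r)*(r^2 - 7*r + 12) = r*(r - 4)*(r - 3)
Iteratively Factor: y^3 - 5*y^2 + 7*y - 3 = (y - 1)*(y^2 - 4*y + 3) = (y - 1)^2*(y - 3)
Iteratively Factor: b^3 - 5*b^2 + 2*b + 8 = (b - 4)*(b^2 - b - 2) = (b - 4)*(b + 1)*(b - 2)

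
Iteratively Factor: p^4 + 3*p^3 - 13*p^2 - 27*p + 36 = (p - 3)*(p^3 + 6*p^2 + 5*p - 12) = (p - 3)*(p - 1)*(p^2 + 7*p + 12) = (p - 3)*(p - 1)*(p + 4)*(p + 3)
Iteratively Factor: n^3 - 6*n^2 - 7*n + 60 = (n + 3)*(n^2 - 9*n + 20) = (n - 5)*(n + 3)*(n - 4)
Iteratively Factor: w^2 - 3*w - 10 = (w - 5)*(w + 2)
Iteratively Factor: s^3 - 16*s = (s)*(s^2 - 16) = s*(s + 4)*(s - 4)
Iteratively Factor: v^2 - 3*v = (v - 3)*(v)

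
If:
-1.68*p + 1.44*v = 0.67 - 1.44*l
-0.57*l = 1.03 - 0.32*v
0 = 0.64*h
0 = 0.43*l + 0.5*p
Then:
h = 0.00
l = -0.73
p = 0.63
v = 1.92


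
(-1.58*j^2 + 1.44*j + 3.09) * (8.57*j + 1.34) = -13.5406*j^3 + 10.2236*j^2 + 28.4109*j + 4.1406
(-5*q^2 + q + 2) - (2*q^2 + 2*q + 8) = -7*q^2 - q - 6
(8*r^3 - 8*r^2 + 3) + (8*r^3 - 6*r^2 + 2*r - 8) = 16*r^3 - 14*r^2 + 2*r - 5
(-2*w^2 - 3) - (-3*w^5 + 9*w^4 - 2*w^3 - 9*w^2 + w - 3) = 3*w^5 - 9*w^4 + 2*w^3 + 7*w^2 - w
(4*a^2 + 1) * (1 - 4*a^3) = -16*a^5 - 4*a^3 + 4*a^2 + 1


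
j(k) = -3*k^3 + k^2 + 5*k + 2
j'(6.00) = -307.00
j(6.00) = -580.00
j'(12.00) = -1267.00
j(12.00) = -4978.00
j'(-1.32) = -13.32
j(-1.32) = 4.04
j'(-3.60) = -118.84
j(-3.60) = 136.93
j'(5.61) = -267.03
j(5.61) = -468.15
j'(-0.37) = 3.03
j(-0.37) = 0.44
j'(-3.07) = -85.96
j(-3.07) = 82.88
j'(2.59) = -50.19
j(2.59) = -30.46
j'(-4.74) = -206.69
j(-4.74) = 320.26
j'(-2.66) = -64.00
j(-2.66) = 52.24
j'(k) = -9*k^2 + 2*k + 5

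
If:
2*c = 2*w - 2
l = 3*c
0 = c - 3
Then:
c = 3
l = 9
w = 4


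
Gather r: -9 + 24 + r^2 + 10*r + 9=r^2 + 10*r + 24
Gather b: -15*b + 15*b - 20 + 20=0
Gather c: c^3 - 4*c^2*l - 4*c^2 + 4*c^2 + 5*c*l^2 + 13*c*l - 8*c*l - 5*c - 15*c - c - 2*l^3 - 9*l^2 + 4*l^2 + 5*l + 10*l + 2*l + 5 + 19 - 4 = c^3 - 4*c^2*l + c*(5*l^2 + 5*l - 21) - 2*l^3 - 5*l^2 + 17*l + 20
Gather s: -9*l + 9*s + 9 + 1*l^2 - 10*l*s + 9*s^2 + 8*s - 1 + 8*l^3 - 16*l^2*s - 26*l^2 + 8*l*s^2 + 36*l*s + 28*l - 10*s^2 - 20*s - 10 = 8*l^3 - 25*l^2 + 19*l + s^2*(8*l - 1) + s*(-16*l^2 + 26*l - 3) - 2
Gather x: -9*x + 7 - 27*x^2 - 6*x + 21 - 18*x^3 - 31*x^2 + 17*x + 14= -18*x^3 - 58*x^2 + 2*x + 42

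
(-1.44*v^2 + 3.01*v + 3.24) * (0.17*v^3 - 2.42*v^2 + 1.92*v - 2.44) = -0.2448*v^5 + 3.9965*v^4 - 9.4982*v^3 + 1.452*v^2 - 1.1236*v - 7.9056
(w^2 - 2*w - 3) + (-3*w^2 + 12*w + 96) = -2*w^2 + 10*w + 93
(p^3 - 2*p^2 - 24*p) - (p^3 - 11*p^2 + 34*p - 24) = 9*p^2 - 58*p + 24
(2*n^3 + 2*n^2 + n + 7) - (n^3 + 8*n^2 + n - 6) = n^3 - 6*n^2 + 13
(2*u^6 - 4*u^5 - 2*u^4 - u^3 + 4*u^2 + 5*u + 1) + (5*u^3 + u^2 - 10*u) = 2*u^6 - 4*u^5 - 2*u^4 + 4*u^3 + 5*u^2 - 5*u + 1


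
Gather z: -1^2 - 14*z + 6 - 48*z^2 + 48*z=-48*z^2 + 34*z + 5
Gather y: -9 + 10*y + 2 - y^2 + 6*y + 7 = -y^2 + 16*y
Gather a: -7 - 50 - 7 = -64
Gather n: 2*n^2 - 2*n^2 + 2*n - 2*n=0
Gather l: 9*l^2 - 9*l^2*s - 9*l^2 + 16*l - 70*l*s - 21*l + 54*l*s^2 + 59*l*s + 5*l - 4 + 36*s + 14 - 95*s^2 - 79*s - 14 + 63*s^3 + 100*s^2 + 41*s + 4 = -9*l^2*s + l*(54*s^2 - 11*s) + 63*s^3 + 5*s^2 - 2*s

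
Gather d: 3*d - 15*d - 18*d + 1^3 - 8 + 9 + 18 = 20 - 30*d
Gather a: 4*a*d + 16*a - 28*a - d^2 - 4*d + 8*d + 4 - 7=a*(4*d - 12) - d^2 + 4*d - 3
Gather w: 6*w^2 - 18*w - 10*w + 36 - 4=6*w^2 - 28*w + 32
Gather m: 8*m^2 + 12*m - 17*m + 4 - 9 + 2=8*m^2 - 5*m - 3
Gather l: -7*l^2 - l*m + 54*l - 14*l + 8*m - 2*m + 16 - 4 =-7*l^2 + l*(40 - m) + 6*m + 12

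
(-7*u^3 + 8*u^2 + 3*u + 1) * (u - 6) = -7*u^4 + 50*u^3 - 45*u^2 - 17*u - 6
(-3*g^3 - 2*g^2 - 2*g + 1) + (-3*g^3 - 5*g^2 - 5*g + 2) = -6*g^3 - 7*g^2 - 7*g + 3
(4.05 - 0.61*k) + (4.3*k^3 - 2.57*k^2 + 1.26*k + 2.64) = 4.3*k^3 - 2.57*k^2 + 0.65*k + 6.69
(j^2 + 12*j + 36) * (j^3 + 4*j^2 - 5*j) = j^5 + 16*j^4 + 79*j^3 + 84*j^2 - 180*j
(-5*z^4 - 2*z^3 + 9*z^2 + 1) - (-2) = -5*z^4 - 2*z^3 + 9*z^2 + 3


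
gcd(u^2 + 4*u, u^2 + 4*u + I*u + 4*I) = u + 4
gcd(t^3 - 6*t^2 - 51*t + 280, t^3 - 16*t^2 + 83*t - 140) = t - 5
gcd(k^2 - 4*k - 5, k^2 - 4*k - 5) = k^2 - 4*k - 5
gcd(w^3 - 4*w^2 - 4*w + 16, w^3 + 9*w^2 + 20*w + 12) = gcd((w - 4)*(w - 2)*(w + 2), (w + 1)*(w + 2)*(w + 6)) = w + 2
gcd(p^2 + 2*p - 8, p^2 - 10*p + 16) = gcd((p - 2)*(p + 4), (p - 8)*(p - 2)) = p - 2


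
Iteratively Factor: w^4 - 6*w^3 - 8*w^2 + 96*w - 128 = (w + 4)*(w^3 - 10*w^2 + 32*w - 32) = (w - 4)*(w + 4)*(w^2 - 6*w + 8) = (w - 4)*(w - 2)*(w + 4)*(w - 4)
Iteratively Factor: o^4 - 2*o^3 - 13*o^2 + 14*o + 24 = (o + 1)*(o^3 - 3*o^2 - 10*o + 24) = (o - 4)*(o + 1)*(o^2 + o - 6) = (o - 4)*(o + 1)*(o + 3)*(o - 2)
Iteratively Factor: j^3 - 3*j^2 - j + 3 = (j - 1)*(j^2 - 2*j - 3) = (j - 1)*(j + 1)*(j - 3)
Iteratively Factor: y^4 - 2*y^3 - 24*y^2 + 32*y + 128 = (y + 2)*(y^3 - 4*y^2 - 16*y + 64) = (y - 4)*(y + 2)*(y^2 - 16) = (y - 4)*(y + 2)*(y + 4)*(y - 4)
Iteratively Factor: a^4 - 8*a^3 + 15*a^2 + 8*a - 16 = (a - 1)*(a^3 - 7*a^2 + 8*a + 16) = (a - 4)*(a - 1)*(a^2 - 3*a - 4) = (a - 4)*(a - 1)*(a + 1)*(a - 4)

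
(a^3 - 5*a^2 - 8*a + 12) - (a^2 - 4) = a^3 - 6*a^2 - 8*a + 16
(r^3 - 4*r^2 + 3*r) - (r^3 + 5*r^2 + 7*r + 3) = -9*r^2 - 4*r - 3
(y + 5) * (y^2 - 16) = y^3 + 5*y^2 - 16*y - 80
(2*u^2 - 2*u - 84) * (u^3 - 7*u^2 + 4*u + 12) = 2*u^5 - 16*u^4 - 62*u^3 + 604*u^2 - 360*u - 1008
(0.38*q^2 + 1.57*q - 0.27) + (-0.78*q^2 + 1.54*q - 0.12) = -0.4*q^2 + 3.11*q - 0.39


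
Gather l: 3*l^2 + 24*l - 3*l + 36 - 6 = 3*l^2 + 21*l + 30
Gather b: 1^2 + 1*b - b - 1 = 0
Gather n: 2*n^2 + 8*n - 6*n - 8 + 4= 2*n^2 + 2*n - 4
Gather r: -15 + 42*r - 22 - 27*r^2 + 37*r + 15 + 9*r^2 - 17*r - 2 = -18*r^2 + 62*r - 24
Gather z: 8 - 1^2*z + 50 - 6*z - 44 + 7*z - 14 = 0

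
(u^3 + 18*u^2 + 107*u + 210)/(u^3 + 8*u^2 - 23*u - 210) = (u + 5)/(u - 5)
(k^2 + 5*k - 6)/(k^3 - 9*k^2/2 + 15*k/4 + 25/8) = 8*(k^2 + 5*k - 6)/(8*k^3 - 36*k^2 + 30*k + 25)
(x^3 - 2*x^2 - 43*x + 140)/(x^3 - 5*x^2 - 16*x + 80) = (x + 7)/(x + 4)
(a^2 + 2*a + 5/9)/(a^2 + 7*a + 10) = (a^2 + 2*a + 5/9)/(a^2 + 7*a + 10)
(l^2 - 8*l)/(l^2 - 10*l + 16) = l/(l - 2)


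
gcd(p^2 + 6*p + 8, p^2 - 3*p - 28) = p + 4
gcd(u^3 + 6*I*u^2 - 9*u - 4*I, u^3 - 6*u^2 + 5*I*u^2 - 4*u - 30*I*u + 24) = u^2 + 5*I*u - 4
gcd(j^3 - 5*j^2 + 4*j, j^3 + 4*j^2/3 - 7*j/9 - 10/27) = 1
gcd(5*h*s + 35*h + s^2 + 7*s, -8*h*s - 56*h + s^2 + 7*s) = s + 7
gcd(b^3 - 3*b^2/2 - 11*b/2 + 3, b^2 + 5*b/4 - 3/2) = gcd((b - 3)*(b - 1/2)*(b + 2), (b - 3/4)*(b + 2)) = b + 2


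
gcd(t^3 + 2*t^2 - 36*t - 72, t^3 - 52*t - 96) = t^2 + 8*t + 12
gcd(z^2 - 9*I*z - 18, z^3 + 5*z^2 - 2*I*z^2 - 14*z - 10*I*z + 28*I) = 1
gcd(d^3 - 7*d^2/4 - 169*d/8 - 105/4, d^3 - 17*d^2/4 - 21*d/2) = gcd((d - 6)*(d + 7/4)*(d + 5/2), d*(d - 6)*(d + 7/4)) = d^2 - 17*d/4 - 21/2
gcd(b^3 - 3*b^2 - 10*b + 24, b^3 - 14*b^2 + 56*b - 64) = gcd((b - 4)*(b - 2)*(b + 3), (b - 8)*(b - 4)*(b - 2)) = b^2 - 6*b + 8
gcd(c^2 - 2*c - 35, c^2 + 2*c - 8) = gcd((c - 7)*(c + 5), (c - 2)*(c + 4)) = 1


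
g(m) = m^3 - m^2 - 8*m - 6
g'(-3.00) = 25.00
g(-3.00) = -18.00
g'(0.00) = -8.00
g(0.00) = -6.00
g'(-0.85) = -4.13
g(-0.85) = -0.54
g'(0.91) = -7.34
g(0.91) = -13.35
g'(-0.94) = -3.47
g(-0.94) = -0.19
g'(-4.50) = 61.75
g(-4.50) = -81.38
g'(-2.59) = 17.30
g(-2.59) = -9.36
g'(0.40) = -8.32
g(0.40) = -9.30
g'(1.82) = -1.70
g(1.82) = -17.84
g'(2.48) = 5.49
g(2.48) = -16.74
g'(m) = 3*m^2 - 2*m - 8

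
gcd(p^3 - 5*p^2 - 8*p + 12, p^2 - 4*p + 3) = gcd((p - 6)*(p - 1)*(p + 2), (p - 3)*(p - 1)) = p - 1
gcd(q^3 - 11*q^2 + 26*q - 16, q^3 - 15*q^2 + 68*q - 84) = q - 2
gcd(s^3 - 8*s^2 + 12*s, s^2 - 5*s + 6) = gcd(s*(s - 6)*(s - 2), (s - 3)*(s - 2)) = s - 2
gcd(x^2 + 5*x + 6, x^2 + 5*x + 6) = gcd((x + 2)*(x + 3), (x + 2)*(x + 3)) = x^2 + 5*x + 6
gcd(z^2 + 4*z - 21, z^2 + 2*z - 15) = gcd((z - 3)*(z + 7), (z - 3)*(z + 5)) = z - 3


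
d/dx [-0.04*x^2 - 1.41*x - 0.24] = -0.08*x - 1.41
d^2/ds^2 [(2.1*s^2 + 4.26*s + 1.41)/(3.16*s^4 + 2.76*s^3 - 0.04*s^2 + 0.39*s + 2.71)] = (125.81856*s^8 + 620.356032*s^7 + 908.582976*s^6 + 529.342272*s^5 - 353.808288*s^4 - 954.150624*s^3 - 516.767544*s^2 - 60.638688*s + 22.575042)/(31.554496*s^12 + 82.680768*s^11 + 71.016576*s^10 + 30.614544*s^9 + 100.692528*s^8 + 150.44328*s^7 + 61.059332*s^6 + 19.50498*s^5 + 87.119088*s^4 + 60.614811*s^3 + 0.355281*s^2 + 8.592597*s + 19.902511)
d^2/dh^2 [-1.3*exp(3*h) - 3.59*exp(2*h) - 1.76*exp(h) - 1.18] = (-11.7*exp(2*h) - 14.36*exp(h) - 1.76)*exp(h)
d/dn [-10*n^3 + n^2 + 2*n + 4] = -30*n^2 + 2*n + 2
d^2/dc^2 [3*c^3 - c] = 18*c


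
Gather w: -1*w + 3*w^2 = 3*w^2 - w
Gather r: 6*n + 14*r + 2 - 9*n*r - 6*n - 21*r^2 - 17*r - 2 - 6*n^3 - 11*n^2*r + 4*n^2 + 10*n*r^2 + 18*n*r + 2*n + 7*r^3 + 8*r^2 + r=-6*n^3 + 4*n^2 + 2*n + 7*r^3 + r^2*(10*n - 13) + r*(-11*n^2 + 9*n - 2)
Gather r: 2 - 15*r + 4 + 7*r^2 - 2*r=7*r^2 - 17*r + 6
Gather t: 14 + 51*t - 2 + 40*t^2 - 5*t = 40*t^2 + 46*t + 12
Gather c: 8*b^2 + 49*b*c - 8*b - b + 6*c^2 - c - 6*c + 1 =8*b^2 - 9*b + 6*c^2 + c*(49*b - 7) + 1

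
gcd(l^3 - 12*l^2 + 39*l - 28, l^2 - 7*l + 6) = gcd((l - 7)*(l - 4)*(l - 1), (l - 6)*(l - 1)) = l - 1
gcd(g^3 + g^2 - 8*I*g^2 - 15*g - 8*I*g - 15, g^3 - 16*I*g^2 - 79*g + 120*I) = g^2 - 8*I*g - 15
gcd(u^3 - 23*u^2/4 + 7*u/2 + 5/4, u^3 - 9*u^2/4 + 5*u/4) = u - 1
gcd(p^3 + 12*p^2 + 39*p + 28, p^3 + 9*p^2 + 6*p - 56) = p^2 + 11*p + 28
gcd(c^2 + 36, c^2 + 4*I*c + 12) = c + 6*I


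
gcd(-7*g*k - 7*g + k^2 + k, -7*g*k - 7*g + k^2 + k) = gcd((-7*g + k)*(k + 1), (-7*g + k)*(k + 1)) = 7*g*k + 7*g - k^2 - k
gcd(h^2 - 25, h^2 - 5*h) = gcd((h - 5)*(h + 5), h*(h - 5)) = h - 5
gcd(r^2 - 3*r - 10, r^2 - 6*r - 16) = r + 2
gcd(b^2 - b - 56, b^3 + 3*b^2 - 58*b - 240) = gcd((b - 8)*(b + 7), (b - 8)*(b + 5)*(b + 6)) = b - 8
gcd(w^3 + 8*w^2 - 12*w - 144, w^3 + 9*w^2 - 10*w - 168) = w^2 + 2*w - 24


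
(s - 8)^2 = s^2 - 16*s + 64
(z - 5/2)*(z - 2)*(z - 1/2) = z^3 - 5*z^2 + 29*z/4 - 5/2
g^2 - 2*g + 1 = (g - 1)^2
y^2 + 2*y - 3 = (y - 1)*(y + 3)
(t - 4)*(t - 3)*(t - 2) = t^3 - 9*t^2 + 26*t - 24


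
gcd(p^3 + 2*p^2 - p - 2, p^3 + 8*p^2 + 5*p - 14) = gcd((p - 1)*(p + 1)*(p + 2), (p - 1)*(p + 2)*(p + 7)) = p^2 + p - 2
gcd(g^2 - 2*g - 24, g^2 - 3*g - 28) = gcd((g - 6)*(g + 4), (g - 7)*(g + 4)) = g + 4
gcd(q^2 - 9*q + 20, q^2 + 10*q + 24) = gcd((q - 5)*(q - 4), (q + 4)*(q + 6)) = 1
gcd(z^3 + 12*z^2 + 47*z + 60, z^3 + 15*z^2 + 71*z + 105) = z^2 + 8*z + 15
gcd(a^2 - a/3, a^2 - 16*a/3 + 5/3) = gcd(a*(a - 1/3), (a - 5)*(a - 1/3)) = a - 1/3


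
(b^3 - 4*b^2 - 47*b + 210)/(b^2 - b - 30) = (b^2 + 2*b - 35)/(b + 5)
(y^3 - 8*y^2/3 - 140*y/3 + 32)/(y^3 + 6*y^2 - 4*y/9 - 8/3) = 3*(y - 8)/(3*y + 2)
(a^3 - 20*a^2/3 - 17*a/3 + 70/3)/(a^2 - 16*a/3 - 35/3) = (3*a^2 + a - 10)/(3*a + 5)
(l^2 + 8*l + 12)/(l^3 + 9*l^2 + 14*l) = (l + 6)/(l*(l + 7))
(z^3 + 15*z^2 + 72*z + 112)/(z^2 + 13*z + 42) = (z^2 + 8*z + 16)/(z + 6)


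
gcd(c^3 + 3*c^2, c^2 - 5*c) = c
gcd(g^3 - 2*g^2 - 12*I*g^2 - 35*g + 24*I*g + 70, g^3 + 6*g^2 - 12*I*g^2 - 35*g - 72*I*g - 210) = g^2 - 12*I*g - 35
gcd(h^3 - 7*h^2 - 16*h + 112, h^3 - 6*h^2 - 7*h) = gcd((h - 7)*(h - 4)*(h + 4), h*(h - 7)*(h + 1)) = h - 7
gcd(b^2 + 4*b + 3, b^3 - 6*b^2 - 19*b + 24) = b + 3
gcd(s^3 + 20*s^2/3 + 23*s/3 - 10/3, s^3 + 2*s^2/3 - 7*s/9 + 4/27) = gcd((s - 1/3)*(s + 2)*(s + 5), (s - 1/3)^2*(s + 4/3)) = s - 1/3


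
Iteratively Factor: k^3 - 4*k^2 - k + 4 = (k - 1)*(k^2 - 3*k - 4) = (k - 1)*(k + 1)*(k - 4)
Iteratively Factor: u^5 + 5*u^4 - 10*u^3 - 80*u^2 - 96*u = (u)*(u^4 + 5*u^3 - 10*u^2 - 80*u - 96) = u*(u + 3)*(u^3 + 2*u^2 - 16*u - 32) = u*(u + 3)*(u + 4)*(u^2 - 2*u - 8) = u*(u + 2)*(u + 3)*(u + 4)*(u - 4)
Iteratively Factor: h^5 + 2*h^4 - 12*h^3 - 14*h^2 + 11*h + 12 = (h - 3)*(h^4 + 5*h^3 + 3*h^2 - 5*h - 4) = (h - 3)*(h - 1)*(h^3 + 6*h^2 + 9*h + 4) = (h - 3)*(h - 1)*(h + 1)*(h^2 + 5*h + 4) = (h - 3)*(h - 1)*(h + 1)*(h + 4)*(h + 1)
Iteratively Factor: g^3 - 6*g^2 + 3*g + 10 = (g + 1)*(g^2 - 7*g + 10) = (g - 5)*(g + 1)*(g - 2)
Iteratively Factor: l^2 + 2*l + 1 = (l + 1)*(l + 1)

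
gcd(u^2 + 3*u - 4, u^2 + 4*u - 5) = u - 1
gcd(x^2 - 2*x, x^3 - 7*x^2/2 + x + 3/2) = 1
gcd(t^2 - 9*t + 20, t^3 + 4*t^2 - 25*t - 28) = t - 4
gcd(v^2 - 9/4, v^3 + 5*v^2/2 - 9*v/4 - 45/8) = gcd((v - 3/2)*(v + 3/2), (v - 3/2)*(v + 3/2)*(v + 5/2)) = v^2 - 9/4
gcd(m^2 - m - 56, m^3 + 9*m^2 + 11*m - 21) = m + 7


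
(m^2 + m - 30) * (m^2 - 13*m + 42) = m^4 - 12*m^3 - m^2 + 432*m - 1260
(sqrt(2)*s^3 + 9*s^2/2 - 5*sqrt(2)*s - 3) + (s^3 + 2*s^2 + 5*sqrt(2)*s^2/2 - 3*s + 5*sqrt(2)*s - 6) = s^3 + sqrt(2)*s^3 + 5*sqrt(2)*s^2/2 + 13*s^2/2 - 3*s - 9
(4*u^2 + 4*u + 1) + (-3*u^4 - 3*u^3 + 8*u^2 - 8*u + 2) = -3*u^4 - 3*u^3 + 12*u^2 - 4*u + 3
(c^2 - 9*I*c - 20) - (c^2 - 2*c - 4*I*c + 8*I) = 2*c - 5*I*c - 20 - 8*I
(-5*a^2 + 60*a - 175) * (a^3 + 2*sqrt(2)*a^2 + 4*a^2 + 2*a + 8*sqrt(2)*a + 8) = -5*a^5 - 10*sqrt(2)*a^4 + 40*a^4 + 55*a^3 + 80*sqrt(2)*a^3 - 620*a^2 + 130*sqrt(2)*a^2 - 1400*sqrt(2)*a + 130*a - 1400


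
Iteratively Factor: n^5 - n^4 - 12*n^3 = (n + 3)*(n^4 - 4*n^3) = (n - 4)*(n + 3)*(n^3) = n*(n - 4)*(n + 3)*(n^2) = n^2*(n - 4)*(n + 3)*(n)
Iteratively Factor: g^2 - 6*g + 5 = (g - 1)*(g - 5)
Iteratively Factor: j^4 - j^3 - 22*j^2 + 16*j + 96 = (j + 2)*(j^3 - 3*j^2 - 16*j + 48) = (j + 2)*(j + 4)*(j^2 - 7*j + 12) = (j - 3)*(j + 2)*(j + 4)*(j - 4)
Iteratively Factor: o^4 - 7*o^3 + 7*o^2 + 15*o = (o)*(o^3 - 7*o^2 + 7*o + 15) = o*(o - 5)*(o^2 - 2*o - 3) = o*(o - 5)*(o + 1)*(o - 3)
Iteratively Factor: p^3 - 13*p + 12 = (p - 3)*(p^2 + 3*p - 4) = (p - 3)*(p - 1)*(p + 4)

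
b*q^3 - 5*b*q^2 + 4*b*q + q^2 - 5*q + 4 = (q - 4)*(q - 1)*(b*q + 1)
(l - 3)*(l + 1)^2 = l^3 - l^2 - 5*l - 3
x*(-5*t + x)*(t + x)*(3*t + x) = -15*t^3*x - 17*t^2*x^2 - t*x^3 + x^4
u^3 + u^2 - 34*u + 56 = (u - 4)*(u - 2)*(u + 7)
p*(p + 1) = p^2 + p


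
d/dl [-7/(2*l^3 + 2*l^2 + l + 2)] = 7*(6*l^2 + 4*l + 1)/(2*l^3 + 2*l^2 + l + 2)^2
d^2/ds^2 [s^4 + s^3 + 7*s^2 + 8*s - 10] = 12*s^2 + 6*s + 14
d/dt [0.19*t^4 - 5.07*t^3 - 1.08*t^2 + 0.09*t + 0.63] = 0.76*t^3 - 15.21*t^2 - 2.16*t + 0.09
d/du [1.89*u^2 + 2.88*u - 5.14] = 3.78*u + 2.88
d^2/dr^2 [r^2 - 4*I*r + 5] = 2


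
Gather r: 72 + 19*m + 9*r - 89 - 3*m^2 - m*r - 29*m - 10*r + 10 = -3*m^2 - 10*m + r*(-m - 1) - 7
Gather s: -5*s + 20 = 20 - 5*s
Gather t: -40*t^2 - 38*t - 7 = -40*t^2 - 38*t - 7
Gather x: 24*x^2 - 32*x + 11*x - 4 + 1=24*x^2 - 21*x - 3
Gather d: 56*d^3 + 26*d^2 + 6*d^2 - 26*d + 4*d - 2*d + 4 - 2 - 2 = 56*d^3 + 32*d^2 - 24*d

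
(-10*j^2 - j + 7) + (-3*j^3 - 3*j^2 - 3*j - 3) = -3*j^3 - 13*j^2 - 4*j + 4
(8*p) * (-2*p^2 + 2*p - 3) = -16*p^3 + 16*p^2 - 24*p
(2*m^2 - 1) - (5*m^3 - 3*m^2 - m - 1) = -5*m^3 + 5*m^2 + m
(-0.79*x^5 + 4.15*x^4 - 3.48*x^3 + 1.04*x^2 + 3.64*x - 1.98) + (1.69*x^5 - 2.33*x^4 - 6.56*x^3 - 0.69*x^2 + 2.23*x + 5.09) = 0.9*x^5 + 1.82*x^4 - 10.04*x^3 + 0.35*x^2 + 5.87*x + 3.11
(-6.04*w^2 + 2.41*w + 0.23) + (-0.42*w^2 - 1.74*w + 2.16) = -6.46*w^2 + 0.67*w + 2.39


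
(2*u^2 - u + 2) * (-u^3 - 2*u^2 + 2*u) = -2*u^5 - 3*u^4 + 4*u^3 - 6*u^2 + 4*u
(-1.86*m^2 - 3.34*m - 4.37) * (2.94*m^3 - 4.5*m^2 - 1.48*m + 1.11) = -5.4684*m^5 - 1.4496*m^4 + 4.935*m^3 + 22.5436*m^2 + 2.7602*m - 4.8507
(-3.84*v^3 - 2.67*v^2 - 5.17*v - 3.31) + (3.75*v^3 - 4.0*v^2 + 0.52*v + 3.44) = -0.0899999999999999*v^3 - 6.67*v^2 - 4.65*v + 0.13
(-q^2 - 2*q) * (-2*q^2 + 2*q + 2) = 2*q^4 + 2*q^3 - 6*q^2 - 4*q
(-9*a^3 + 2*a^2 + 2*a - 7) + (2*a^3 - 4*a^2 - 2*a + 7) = -7*a^3 - 2*a^2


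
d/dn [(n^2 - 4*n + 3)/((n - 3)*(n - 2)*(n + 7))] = (-n^2 + 2*n - 9)/(n^4 + 10*n^3 - 3*n^2 - 140*n + 196)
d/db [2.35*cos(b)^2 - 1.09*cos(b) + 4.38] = (1.09 - 4.7*cos(b))*sin(b)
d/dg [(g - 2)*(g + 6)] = 2*g + 4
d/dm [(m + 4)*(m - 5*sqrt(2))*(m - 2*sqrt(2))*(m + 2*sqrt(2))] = 4*m^3 - 15*sqrt(2)*m^2 + 12*m^2 - 40*sqrt(2)*m - 16*m - 32 + 40*sqrt(2)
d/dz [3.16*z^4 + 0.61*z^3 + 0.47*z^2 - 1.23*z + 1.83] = 12.64*z^3 + 1.83*z^2 + 0.94*z - 1.23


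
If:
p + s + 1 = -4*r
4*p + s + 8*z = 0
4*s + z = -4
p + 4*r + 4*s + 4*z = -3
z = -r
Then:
No Solution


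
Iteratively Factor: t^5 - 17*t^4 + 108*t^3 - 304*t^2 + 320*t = (t)*(t^4 - 17*t^3 + 108*t^2 - 304*t + 320) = t*(t - 5)*(t^3 - 12*t^2 + 48*t - 64) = t*(t - 5)*(t - 4)*(t^2 - 8*t + 16) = t*(t - 5)*(t - 4)^2*(t - 4)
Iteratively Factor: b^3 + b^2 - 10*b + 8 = (b - 1)*(b^2 + 2*b - 8) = (b - 1)*(b + 4)*(b - 2)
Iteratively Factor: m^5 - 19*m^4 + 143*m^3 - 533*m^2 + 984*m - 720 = (m - 3)*(m^4 - 16*m^3 + 95*m^2 - 248*m + 240) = (m - 5)*(m - 3)*(m^3 - 11*m^2 + 40*m - 48) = (m - 5)*(m - 4)*(m - 3)*(m^2 - 7*m + 12) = (m - 5)*(m - 4)^2*(m - 3)*(m - 3)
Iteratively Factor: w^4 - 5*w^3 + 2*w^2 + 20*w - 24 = (w - 2)*(w^3 - 3*w^2 - 4*w + 12) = (w - 2)*(w + 2)*(w^2 - 5*w + 6) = (w - 2)^2*(w + 2)*(w - 3)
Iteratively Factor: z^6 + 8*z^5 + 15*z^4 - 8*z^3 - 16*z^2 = (z + 1)*(z^5 + 7*z^4 + 8*z^3 - 16*z^2) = z*(z + 1)*(z^4 + 7*z^3 + 8*z^2 - 16*z) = z*(z + 1)*(z + 4)*(z^3 + 3*z^2 - 4*z) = z*(z + 1)*(z + 4)^2*(z^2 - z) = z^2*(z + 1)*(z + 4)^2*(z - 1)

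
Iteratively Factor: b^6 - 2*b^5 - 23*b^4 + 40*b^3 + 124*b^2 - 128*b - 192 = (b + 2)*(b^5 - 4*b^4 - 15*b^3 + 70*b^2 - 16*b - 96) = (b - 2)*(b + 2)*(b^4 - 2*b^3 - 19*b^2 + 32*b + 48) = (b - 3)*(b - 2)*(b + 2)*(b^3 + b^2 - 16*b - 16) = (b - 3)*(b - 2)*(b + 1)*(b + 2)*(b^2 - 16) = (b - 3)*(b - 2)*(b + 1)*(b + 2)*(b + 4)*(b - 4)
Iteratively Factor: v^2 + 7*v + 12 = (v + 3)*(v + 4)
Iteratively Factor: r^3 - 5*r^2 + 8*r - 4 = (r - 2)*(r^2 - 3*r + 2) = (r - 2)^2*(r - 1)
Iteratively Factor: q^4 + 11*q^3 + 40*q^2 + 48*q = (q)*(q^3 + 11*q^2 + 40*q + 48) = q*(q + 4)*(q^2 + 7*q + 12) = q*(q + 4)^2*(q + 3)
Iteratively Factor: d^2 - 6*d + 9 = (d - 3)*(d - 3)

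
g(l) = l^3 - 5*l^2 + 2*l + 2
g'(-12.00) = 554.00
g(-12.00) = -2470.00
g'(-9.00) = 335.00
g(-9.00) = -1150.00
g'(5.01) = 27.20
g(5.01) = 12.27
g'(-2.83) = 54.33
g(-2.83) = -66.37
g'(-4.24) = 98.33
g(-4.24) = -172.59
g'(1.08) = -5.30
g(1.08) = -0.41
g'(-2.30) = 40.87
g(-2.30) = -41.22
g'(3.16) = 0.36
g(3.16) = -10.05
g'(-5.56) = 150.34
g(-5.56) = -335.57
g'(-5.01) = 127.40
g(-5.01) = -259.27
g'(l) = 3*l^2 - 10*l + 2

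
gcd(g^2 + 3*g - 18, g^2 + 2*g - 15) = g - 3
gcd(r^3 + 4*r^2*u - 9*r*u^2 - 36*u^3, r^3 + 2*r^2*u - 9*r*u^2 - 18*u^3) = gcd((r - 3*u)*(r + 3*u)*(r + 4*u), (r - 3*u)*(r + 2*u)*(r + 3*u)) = r^2 - 9*u^2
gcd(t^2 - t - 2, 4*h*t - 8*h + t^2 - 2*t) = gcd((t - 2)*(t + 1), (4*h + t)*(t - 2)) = t - 2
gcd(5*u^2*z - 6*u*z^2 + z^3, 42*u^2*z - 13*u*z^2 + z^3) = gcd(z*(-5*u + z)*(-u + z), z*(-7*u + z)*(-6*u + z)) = z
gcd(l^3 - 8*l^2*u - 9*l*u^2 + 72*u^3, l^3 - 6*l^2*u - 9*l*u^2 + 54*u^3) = -l^2 + 9*u^2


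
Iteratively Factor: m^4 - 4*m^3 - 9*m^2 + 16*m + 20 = (m + 1)*(m^3 - 5*m^2 - 4*m + 20) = (m - 2)*(m + 1)*(m^2 - 3*m - 10) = (m - 5)*(m - 2)*(m + 1)*(m + 2)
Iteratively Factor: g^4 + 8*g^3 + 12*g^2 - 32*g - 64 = (g - 2)*(g^3 + 10*g^2 + 32*g + 32) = (g - 2)*(g + 4)*(g^2 + 6*g + 8) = (g - 2)*(g + 2)*(g + 4)*(g + 4)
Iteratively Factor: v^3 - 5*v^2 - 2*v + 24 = (v - 4)*(v^2 - v - 6) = (v - 4)*(v + 2)*(v - 3)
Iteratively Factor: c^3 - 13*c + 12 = (c - 3)*(c^2 + 3*c - 4) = (c - 3)*(c + 4)*(c - 1)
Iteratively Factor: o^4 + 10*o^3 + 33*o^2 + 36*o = (o + 3)*(o^3 + 7*o^2 + 12*o) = (o + 3)*(o + 4)*(o^2 + 3*o) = o*(o + 3)*(o + 4)*(o + 3)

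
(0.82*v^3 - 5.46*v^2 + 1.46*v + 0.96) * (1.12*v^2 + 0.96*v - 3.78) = 0.9184*v^5 - 5.328*v^4 - 6.706*v^3 + 23.1156*v^2 - 4.5972*v - 3.6288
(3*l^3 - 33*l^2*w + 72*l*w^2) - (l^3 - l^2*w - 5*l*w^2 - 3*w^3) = 2*l^3 - 32*l^2*w + 77*l*w^2 + 3*w^3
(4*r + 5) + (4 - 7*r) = 9 - 3*r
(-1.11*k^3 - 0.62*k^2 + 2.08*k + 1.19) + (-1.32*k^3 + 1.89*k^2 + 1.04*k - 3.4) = -2.43*k^3 + 1.27*k^2 + 3.12*k - 2.21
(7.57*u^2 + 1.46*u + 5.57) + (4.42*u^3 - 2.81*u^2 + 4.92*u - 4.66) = 4.42*u^3 + 4.76*u^2 + 6.38*u + 0.91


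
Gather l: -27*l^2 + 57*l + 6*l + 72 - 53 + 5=-27*l^2 + 63*l + 24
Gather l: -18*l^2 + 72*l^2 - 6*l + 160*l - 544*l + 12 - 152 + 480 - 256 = 54*l^2 - 390*l + 84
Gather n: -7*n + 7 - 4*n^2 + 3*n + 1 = -4*n^2 - 4*n + 8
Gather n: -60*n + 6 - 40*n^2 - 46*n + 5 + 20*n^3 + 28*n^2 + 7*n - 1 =20*n^3 - 12*n^2 - 99*n + 10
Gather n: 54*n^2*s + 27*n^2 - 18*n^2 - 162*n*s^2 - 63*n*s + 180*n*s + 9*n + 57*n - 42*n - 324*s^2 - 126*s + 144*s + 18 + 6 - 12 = n^2*(54*s + 9) + n*(-162*s^2 + 117*s + 24) - 324*s^2 + 18*s + 12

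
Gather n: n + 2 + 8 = n + 10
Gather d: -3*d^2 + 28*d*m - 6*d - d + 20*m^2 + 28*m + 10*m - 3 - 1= -3*d^2 + d*(28*m - 7) + 20*m^2 + 38*m - 4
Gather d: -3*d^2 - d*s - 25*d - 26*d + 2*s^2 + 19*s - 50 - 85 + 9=-3*d^2 + d*(-s - 51) + 2*s^2 + 19*s - 126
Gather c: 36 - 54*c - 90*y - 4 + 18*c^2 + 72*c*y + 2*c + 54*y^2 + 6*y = 18*c^2 + c*(72*y - 52) + 54*y^2 - 84*y + 32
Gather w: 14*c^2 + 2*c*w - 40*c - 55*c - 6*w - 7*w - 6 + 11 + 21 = 14*c^2 - 95*c + w*(2*c - 13) + 26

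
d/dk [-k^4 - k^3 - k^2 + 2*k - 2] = -4*k^3 - 3*k^2 - 2*k + 2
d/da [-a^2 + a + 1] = 1 - 2*a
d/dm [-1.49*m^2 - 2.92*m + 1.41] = -2.98*m - 2.92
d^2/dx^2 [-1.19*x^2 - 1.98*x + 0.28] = -2.38000000000000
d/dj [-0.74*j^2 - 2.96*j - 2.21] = -1.48*j - 2.96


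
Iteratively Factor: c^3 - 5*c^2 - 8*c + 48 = (c - 4)*(c^2 - c - 12) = (c - 4)*(c + 3)*(c - 4)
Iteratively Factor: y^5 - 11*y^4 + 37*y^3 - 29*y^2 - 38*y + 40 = (y - 2)*(y^4 - 9*y^3 + 19*y^2 + 9*y - 20) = (y - 2)*(y - 1)*(y^3 - 8*y^2 + 11*y + 20) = (y - 5)*(y - 2)*(y - 1)*(y^2 - 3*y - 4) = (y - 5)*(y - 4)*(y - 2)*(y - 1)*(y + 1)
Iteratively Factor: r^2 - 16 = (r + 4)*(r - 4)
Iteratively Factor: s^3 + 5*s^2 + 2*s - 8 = (s - 1)*(s^2 + 6*s + 8) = (s - 1)*(s + 4)*(s + 2)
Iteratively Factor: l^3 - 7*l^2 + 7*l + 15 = (l + 1)*(l^2 - 8*l + 15) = (l - 5)*(l + 1)*(l - 3)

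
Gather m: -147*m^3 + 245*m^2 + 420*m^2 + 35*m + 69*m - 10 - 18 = -147*m^3 + 665*m^2 + 104*m - 28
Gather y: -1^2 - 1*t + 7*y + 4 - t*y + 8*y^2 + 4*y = -t + 8*y^2 + y*(11 - t) + 3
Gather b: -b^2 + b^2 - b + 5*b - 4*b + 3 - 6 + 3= 0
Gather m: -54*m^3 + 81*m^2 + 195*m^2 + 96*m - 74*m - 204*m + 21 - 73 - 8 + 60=-54*m^3 + 276*m^2 - 182*m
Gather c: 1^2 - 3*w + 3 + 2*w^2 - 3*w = 2*w^2 - 6*w + 4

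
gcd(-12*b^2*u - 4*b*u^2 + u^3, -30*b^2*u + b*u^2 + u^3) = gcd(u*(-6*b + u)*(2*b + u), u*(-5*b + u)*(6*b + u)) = u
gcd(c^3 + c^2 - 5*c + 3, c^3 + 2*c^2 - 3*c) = c^2 + 2*c - 3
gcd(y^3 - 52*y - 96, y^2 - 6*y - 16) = y^2 - 6*y - 16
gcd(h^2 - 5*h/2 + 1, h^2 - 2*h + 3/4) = h - 1/2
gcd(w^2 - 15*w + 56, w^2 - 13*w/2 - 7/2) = w - 7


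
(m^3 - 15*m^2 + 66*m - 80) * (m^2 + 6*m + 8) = m^5 - 9*m^4 - 16*m^3 + 196*m^2 + 48*m - 640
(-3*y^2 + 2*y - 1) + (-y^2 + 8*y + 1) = -4*y^2 + 10*y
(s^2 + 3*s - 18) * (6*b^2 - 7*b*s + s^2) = 6*b^2*s^2 + 18*b^2*s - 108*b^2 - 7*b*s^3 - 21*b*s^2 + 126*b*s + s^4 + 3*s^3 - 18*s^2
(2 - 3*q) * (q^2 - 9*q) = -3*q^3 + 29*q^2 - 18*q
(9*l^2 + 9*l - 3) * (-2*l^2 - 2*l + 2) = -18*l^4 - 36*l^3 + 6*l^2 + 24*l - 6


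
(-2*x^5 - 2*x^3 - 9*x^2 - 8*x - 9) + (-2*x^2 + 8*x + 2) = -2*x^5 - 2*x^3 - 11*x^2 - 7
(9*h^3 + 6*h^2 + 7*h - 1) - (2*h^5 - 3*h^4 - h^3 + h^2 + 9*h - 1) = -2*h^5 + 3*h^4 + 10*h^3 + 5*h^2 - 2*h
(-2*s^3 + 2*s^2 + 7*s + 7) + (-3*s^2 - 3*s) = -2*s^3 - s^2 + 4*s + 7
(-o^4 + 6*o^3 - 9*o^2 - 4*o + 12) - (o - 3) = -o^4 + 6*o^3 - 9*o^2 - 5*o + 15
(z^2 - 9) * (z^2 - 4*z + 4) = z^4 - 4*z^3 - 5*z^2 + 36*z - 36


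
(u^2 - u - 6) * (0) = 0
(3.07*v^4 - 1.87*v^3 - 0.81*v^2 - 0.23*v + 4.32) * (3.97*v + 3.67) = 12.1879*v^5 + 3.843*v^4 - 10.0786*v^3 - 3.8858*v^2 + 16.3063*v + 15.8544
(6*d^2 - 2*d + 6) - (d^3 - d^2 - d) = -d^3 + 7*d^2 - d + 6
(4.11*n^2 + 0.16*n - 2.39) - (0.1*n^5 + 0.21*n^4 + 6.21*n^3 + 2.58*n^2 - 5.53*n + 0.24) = -0.1*n^5 - 0.21*n^4 - 6.21*n^3 + 1.53*n^2 + 5.69*n - 2.63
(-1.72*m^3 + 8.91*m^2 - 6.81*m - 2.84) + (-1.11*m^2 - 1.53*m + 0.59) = -1.72*m^3 + 7.8*m^2 - 8.34*m - 2.25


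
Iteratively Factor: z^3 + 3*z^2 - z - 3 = (z + 3)*(z^2 - 1) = (z - 1)*(z + 3)*(z + 1)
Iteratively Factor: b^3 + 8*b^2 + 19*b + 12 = (b + 3)*(b^2 + 5*b + 4) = (b + 3)*(b + 4)*(b + 1)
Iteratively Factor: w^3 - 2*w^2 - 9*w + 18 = (w - 2)*(w^2 - 9) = (w - 3)*(w - 2)*(w + 3)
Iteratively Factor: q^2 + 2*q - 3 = (q - 1)*(q + 3)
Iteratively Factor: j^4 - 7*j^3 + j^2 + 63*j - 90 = (j + 3)*(j^3 - 10*j^2 + 31*j - 30) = (j - 5)*(j + 3)*(j^2 - 5*j + 6) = (j - 5)*(j - 3)*(j + 3)*(j - 2)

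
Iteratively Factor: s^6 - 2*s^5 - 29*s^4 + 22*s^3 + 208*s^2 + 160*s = (s)*(s^5 - 2*s^4 - 29*s^3 + 22*s^2 + 208*s + 160) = s*(s + 4)*(s^4 - 6*s^3 - 5*s^2 + 42*s + 40) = s*(s - 4)*(s + 4)*(s^3 - 2*s^2 - 13*s - 10) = s*(s - 5)*(s - 4)*(s + 4)*(s^2 + 3*s + 2) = s*(s - 5)*(s - 4)*(s + 1)*(s + 4)*(s + 2)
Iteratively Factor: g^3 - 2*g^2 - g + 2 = (g - 1)*(g^2 - g - 2) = (g - 1)*(g + 1)*(g - 2)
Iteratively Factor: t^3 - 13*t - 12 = (t - 4)*(t^2 + 4*t + 3) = (t - 4)*(t + 3)*(t + 1)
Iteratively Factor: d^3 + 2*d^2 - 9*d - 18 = (d - 3)*(d^2 + 5*d + 6) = (d - 3)*(d + 2)*(d + 3)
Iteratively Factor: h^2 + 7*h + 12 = (h + 3)*(h + 4)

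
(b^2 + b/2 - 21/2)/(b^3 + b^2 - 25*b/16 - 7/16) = 8*(2*b^2 + b - 21)/(16*b^3 + 16*b^2 - 25*b - 7)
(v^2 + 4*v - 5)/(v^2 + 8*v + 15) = (v - 1)/(v + 3)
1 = 1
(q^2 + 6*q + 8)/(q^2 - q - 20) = (q + 2)/(q - 5)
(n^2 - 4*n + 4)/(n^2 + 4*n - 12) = (n - 2)/(n + 6)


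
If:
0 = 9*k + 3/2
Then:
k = -1/6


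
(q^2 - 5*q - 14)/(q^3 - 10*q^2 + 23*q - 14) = (q + 2)/(q^2 - 3*q + 2)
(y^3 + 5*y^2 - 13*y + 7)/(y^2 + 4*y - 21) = (y^2 - 2*y + 1)/(y - 3)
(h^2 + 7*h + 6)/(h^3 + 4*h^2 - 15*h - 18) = 1/(h - 3)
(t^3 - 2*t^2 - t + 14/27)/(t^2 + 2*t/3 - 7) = (t^2 + t/3 - 2/9)/(t + 3)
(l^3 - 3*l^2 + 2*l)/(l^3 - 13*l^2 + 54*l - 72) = l*(l^2 - 3*l + 2)/(l^3 - 13*l^2 + 54*l - 72)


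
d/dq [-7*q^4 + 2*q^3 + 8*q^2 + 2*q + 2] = -28*q^3 + 6*q^2 + 16*q + 2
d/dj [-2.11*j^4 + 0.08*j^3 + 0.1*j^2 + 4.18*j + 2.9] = -8.44*j^3 + 0.24*j^2 + 0.2*j + 4.18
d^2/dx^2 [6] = 0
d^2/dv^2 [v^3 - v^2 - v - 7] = 6*v - 2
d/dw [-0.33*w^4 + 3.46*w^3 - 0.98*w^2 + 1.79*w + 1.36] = -1.32*w^3 + 10.38*w^2 - 1.96*w + 1.79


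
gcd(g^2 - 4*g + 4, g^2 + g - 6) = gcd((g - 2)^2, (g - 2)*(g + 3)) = g - 2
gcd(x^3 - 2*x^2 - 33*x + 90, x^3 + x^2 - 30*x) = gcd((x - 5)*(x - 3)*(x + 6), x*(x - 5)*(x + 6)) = x^2 + x - 30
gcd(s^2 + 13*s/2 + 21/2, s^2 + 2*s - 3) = s + 3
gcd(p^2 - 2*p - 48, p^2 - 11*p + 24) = p - 8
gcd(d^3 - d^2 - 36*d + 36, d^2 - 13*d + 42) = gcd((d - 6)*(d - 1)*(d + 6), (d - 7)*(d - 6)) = d - 6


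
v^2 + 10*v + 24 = (v + 4)*(v + 6)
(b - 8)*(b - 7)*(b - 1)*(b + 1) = b^4 - 15*b^3 + 55*b^2 + 15*b - 56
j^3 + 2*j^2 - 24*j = j*(j - 4)*(j + 6)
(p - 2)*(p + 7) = p^2 + 5*p - 14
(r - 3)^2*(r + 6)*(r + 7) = r^4 + 7*r^3 - 27*r^2 - 135*r + 378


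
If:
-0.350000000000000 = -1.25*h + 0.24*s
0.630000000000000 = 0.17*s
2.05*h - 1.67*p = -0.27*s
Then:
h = 0.99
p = 1.82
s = 3.71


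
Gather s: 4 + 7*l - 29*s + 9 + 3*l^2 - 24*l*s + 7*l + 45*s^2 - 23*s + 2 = 3*l^2 + 14*l + 45*s^2 + s*(-24*l - 52) + 15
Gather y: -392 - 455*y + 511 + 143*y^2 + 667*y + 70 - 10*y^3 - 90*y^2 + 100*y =-10*y^3 + 53*y^2 + 312*y + 189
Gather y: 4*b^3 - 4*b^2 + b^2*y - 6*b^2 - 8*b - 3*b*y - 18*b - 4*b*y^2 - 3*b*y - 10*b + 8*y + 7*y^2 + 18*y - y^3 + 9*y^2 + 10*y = 4*b^3 - 10*b^2 - 36*b - y^3 + y^2*(16 - 4*b) + y*(b^2 - 6*b + 36)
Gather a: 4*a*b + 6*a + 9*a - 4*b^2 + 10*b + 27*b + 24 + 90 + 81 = a*(4*b + 15) - 4*b^2 + 37*b + 195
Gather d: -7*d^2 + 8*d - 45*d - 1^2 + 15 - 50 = -7*d^2 - 37*d - 36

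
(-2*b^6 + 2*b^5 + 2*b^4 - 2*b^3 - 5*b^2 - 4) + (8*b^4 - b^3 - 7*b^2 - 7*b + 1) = -2*b^6 + 2*b^5 + 10*b^4 - 3*b^3 - 12*b^2 - 7*b - 3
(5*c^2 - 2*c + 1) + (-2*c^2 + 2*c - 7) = 3*c^2 - 6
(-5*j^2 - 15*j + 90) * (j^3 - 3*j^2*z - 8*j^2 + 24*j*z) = -5*j^5 + 15*j^4*z + 25*j^4 - 75*j^3*z + 210*j^3 - 630*j^2*z - 720*j^2 + 2160*j*z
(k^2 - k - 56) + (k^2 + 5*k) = 2*k^2 + 4*k - 56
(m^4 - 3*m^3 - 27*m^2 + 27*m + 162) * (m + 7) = m^5 + 4*m^4 - 48*m^3 - 162*m^2 + 351*m + 1134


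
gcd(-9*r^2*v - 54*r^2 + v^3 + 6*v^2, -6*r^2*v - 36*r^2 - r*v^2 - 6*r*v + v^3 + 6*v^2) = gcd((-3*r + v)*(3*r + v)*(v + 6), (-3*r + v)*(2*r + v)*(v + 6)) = 3*r*v + 18*r - v^2 - 6*v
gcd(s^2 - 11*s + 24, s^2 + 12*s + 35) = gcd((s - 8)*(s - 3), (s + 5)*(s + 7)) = 1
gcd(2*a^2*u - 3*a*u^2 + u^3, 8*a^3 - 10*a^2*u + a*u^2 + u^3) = 2*a^2 - 3*a*u + u^2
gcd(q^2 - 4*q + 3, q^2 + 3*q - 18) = q - 3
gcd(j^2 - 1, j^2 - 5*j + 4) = j - 1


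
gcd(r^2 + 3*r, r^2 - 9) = r + 3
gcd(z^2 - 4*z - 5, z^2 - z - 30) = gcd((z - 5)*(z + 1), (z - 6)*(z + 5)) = 1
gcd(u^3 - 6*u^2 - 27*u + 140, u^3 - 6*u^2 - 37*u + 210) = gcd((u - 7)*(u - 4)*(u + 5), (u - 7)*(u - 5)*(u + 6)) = u - 7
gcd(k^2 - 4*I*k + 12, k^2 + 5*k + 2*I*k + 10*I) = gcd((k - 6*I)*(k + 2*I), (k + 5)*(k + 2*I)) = k + 2*I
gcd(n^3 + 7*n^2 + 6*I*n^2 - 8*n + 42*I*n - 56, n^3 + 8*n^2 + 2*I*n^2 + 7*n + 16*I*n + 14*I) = n^2 + n*(7 + 2*I) + 14*I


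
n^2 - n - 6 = (n - 3)*(n + 2)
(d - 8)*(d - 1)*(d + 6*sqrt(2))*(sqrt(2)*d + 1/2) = sqrt(2)*d^4 - 9*sqrt(2)*d^3 + 25*d^3/2 - 225*d^2/2 + 11*sqrt(2)*d^2 - 27*sqrt(2)*d + 100*d + 24*sqrt(2)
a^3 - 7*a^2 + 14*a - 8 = (a - 4)*(a - 2)*(a - 1)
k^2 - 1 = (k - 1)*(k + 1)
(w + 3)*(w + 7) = w^2 + 10*w + 21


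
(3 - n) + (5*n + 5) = 4*n + 8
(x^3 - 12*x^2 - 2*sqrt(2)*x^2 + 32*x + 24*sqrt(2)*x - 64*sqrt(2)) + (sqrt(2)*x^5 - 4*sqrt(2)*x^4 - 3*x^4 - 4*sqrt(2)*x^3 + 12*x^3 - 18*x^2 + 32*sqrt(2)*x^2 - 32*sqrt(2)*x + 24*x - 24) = sqrt(2)*x^5 - 4*sqrt(2)*x^4 - 3*x^4 - 4*sqrt(2)*x^3 + 13*x^3 - 30*x^2 + 30*sqrt(2)*x^2 - 8*sqrt(2)*x + 56*x - 64*sqrt(2) - 24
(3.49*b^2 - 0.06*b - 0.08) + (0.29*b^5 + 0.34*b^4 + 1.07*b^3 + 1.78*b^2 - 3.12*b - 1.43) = 0.29*b^5 + 0.34*b^4 + 1.07*b^3 + 5.27*b^2 - 3.18*b - 1.51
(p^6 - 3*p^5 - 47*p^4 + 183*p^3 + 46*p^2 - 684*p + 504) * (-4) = -4*p^6 + 12*p^5 + 188*p^4 - 732*p^3 - 184*p^2 + 2736*p - 2016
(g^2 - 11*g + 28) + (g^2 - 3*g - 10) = 2*g^2 - 14*g + 18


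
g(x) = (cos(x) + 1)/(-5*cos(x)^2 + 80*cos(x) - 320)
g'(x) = (-10*sin(x)*cos(x) + 80*sin(x))*(cos(x) + 1)/(-5*cos(x)^2 + 80*cos(x) - 320)^2 - sin(x)/(-5*cos(x)^2 + 80*cos(x) - 320) = -(cos(x) + 10)*sin(x)/(5*(cos(x) - 8)^3)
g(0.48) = -0.01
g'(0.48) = 0.00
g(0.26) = -0.01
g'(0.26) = 0.00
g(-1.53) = -0.00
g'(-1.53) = -0.00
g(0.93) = -0.01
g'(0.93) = 0.00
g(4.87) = -0.00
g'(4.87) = -0.00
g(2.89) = -0.00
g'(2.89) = 0.00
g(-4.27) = -0.00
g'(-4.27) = 0.00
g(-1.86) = -0.00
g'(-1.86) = -0.00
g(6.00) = -0.00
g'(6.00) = 0.00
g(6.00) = -0.00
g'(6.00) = 0.00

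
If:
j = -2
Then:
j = -2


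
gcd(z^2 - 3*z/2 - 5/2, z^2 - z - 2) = z + 1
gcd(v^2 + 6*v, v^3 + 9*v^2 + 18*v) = v^2 + 6*v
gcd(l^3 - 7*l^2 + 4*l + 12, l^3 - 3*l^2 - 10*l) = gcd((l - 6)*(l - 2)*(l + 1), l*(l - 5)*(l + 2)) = 1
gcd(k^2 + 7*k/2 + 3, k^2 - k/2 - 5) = k + 2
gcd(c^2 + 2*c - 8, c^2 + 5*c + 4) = c + 4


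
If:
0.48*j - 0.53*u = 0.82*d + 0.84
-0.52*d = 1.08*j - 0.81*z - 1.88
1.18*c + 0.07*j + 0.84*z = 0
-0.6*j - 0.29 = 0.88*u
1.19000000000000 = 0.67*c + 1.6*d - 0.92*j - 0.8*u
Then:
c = -2.61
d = 2.40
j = 3.13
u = -2.47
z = 3.40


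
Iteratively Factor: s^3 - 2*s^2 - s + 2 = (s + 1)*(s^2 - 3*s + 2) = (s - 1)*(s + 1)*(s - 2)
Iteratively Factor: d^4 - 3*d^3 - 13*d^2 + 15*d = (d - 5)*(d^3 + 2*d^2 - 3*d) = d*(d - 5)*(d^2 + 2*d - 3) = d*(d - 5)*(d - 1)*(d + 3)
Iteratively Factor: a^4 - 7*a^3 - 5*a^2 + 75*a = (a - 5)*(a^3 - 2*a^2 - 15*a) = (a - 5)^2*(a^2 + 3*a) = a*(a - 5)^2*(a + 3)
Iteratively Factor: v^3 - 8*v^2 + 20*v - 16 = (v - 2)*(v^2 - 6*v + 8) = (v - 2)^2*(v - 4)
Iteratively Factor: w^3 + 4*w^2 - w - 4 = (w - 1)*(w^2 + 5*w + 4) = (w - 1)*(w + 1)*(w + 4)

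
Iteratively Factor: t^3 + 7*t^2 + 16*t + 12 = (t + 2)*(t^2 + 5*t + 6) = (t + 2)*(t + 3)*(t + 2)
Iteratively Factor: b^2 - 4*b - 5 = (b + 1)*(b - 5)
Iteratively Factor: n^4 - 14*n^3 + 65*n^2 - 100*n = (n - 4)*(n^3 - 10*n^2 + 25*n) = n*(n - 4)*(n^2 - 10*n + 25) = n*(n - 5)*(n - 4)*(n - 5)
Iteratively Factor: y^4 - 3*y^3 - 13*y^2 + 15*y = (y)*(y^3 - 3*y^2 - 13*y + 15) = y*(y - 1)*(y^2 - 2*y - 15) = y*(y - 5)*(y - 1)*(y + 3)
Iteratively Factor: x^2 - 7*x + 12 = (x - 3)*(x - 4)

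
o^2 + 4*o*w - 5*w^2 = (o - w)*(o + 5*w)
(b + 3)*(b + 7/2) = b^2 + 13*b/2 + 21/2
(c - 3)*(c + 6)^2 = c^3 + 9*c^2 - 108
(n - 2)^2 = n^2 - 4*n + 4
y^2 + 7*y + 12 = (y + 3)*(y + 4)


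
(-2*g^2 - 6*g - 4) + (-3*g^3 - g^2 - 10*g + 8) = -3*g^3 - 3*g^2 - 16*g + 4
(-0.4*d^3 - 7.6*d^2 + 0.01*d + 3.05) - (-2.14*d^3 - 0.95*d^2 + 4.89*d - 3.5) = 1.74*d^3 - 6.65*d^2 - 4.88*d + 6.55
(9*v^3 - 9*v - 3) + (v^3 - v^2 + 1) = 10*v^3 - v^2 - 9*v - 2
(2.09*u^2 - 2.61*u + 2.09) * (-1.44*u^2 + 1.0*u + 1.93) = -3.0096*u^4 + 5.8484*u^3 - 1.5859*u^2 - 2.9473*u + 4.0337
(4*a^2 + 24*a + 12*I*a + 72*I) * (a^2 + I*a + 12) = 4*a^4 + 24*a^3 + 16*I*a^3 + 36*a^2 + 96*I*a^2 + 216*a + 144*I*a + 864*I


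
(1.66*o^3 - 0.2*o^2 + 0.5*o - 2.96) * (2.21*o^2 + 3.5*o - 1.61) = 3.6686*o^5 + 5.368*o^4 - 2.2676*o^3 - 4.4696*o^2 - 11.165*o + 4.7656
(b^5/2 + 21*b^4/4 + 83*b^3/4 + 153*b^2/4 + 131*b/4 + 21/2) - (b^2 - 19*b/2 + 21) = b^5/2 + 21*b^4/4 + 83*b^3/4 + 149*b^2/4 + 169*b/4 - 21/2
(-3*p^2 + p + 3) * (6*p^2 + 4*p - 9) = -18*p^4 - 6*p^3 + 49*p^2 + 3*p - 27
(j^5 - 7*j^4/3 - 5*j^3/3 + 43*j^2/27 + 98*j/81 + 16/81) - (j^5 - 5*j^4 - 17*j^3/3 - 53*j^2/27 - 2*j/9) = 8*j^4/3 + 4*j^3 + 32*j^2/9 + 116*j/81 + 16/81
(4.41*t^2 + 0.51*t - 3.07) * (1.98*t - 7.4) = 8.7318*t^3 - 31.6242*t^2 - 9.8526*t + 22.718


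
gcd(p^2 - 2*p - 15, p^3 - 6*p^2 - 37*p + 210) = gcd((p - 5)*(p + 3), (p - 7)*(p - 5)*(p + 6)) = p - 5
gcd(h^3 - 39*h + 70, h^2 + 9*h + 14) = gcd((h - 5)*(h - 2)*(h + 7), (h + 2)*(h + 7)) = h + 7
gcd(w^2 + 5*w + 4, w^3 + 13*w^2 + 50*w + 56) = w + 4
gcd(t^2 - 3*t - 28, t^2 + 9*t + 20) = t + 4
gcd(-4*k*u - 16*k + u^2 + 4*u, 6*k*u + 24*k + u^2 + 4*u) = u + 4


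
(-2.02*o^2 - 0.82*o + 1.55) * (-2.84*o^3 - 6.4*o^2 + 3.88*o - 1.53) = 5.7368*o^5 + 15.2568*o^4 - 6.9916*o^3 - 10.011*o^2 + 7.2686*o - 2.3715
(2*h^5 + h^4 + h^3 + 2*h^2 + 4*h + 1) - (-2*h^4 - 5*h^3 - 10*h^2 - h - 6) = 2*h^5 + 3*h^4 + 6*h^3 + 12*h^2 + 5*h + 7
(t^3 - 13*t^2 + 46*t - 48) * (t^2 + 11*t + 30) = t^5 - 2*t^4 - 67*t^3 + 68*t^2 + 852*t - 1440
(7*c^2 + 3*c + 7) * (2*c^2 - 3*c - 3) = 14*c^4 - 15*c^3 - 16*c^2 - 30*c - 21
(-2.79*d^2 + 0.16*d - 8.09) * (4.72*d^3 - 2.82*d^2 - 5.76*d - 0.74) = -13.1688*d^5 + 8.623*d^4 - 22.5656*d^3 + 23.9568*d^2 + 46.48*d + 5.9866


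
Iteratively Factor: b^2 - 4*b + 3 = (b - 1)*(b - 3)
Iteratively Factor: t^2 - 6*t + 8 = (t - 4)*(t - 2)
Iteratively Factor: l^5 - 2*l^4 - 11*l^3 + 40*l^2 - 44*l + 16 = (l - 2)*(l^4 - 11*l^2 + 18*l - 8) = (l - 2)*(l - 1)*(l^3 + l^2 - 10*l + 8) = (l - 2)*(l - 1)*(l + 4)*(l^2 - 3*l + 2) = (l - 2)*(l - 1)^2*(l + 4)*(l - 2)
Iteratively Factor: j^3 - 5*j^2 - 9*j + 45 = (j - 3)*(j^2 - 2*j - 15) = (j - 5)*(j - 3)*(j + 3)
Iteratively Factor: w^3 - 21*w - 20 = (w + 1)*(w^2 - w - 20) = (w - 5)*(w + 1)*(w + 4)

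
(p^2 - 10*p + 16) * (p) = p^3 - 10*p^2 + 16*p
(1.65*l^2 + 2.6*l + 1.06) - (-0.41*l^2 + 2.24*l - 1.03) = 2.06*l^2 + 0.36*l + 2.09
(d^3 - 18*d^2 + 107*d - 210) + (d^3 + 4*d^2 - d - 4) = 2*d^3 - 14*d^2 + 106*d - 214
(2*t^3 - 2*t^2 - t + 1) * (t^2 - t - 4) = 2*t^5 - 4*t^4 - 7*t^3 + 10*t^2 + 3*t - 4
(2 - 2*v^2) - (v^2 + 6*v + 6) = -3*v^2 - 6*v - 4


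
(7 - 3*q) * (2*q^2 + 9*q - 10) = -6*q^3 - 13*q^2 + 93*q - 70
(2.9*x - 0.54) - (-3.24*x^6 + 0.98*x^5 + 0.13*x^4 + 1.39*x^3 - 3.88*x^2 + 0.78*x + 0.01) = 3.24*x^6 - 0.98*x^5 - 0.13*x^4 - 1.39*x^3 + 3.88*x^2 + 2.12*x - 0.55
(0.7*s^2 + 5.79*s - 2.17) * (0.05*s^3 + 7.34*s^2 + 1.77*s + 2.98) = 0.035*s^5 + 5.4275*s^4 + 43.6291*s^3 - 3.5935*s^2 + 13.4133*s - 6.4666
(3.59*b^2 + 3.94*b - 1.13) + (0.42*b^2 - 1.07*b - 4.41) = 4.01*b^2 + 2.87*b - 5.54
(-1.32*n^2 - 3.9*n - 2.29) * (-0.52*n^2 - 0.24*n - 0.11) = 0.6864*n^4 + 2.3448*n^3 + 2.272*n^2 + 0.9786*n + 0.2519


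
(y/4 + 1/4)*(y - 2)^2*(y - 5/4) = y^4/4 - 17*y^3/16 + 15*y^2/16 + y - 5/4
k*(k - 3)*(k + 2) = k^3 - k^2 - 6*k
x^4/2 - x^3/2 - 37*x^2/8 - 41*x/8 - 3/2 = (x/2 + 1/2)*(x - 4)*(x + 1/2)*(x + 3/2)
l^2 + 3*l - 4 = (l - 1)*(l + 4)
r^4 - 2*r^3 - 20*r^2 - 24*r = r*(r - 6)*(r + 2)^2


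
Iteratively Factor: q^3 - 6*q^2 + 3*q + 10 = (q - 5)*(q^2 - q - 2) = (q - 5)*(q - 2)*(q + 1)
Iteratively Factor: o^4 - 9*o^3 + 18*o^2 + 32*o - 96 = (o - 4)*(o^3 - 5*o^2 - 2*o + 24) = (o - 4)^2*(o^2 - o - 6) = (o - 4)^2*(o - 3)*(o + 2)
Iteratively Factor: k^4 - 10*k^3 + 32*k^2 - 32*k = (k - 2)*(k^3 - 8*k^2 + 16*k) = k*(k - 2)*(k^2 - 8*k + 16) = k*(k - 4)*(k - 2)*(k - 4)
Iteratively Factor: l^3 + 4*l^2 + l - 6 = (l + 2)*(l^2 + 2*l - 3) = (l + 2)*(l + 3)*(l - 1)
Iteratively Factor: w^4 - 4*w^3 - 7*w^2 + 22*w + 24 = (w - 3)*(w^3 - w^2 - 10*w - 8) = (w - 3)*(w + 1)*(w^2 - 2*w - 8) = (w - 4)*(w - 3)*(w + 1)*(w + 2)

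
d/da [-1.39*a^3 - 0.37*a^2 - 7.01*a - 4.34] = -4.17*a^2 - 0.74*a - 7.01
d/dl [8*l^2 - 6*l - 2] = 16*l - 6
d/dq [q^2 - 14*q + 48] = 2*q - 14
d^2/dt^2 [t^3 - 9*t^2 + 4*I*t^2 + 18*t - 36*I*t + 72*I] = 6*t - 18 + 8*I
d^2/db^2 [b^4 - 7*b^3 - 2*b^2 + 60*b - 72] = 12*b^2 - 42*b - 4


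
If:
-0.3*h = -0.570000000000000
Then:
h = 1.90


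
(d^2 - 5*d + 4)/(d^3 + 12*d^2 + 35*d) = (d^2 - 5*d + 4)/(d*(d^2 + 12*d + 35))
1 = 1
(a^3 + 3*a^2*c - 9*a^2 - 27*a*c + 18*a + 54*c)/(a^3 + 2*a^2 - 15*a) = (a^2 + 3*a*c - 6*a - 18*c)/(a*(a + 5))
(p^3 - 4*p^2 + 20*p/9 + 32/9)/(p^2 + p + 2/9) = (3*p^2 - 14*p + 16)/(3*p + 1)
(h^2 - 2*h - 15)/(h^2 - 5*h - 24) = (h - 5)/(h - 8)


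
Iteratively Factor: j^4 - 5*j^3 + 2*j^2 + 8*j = (j - 2)*(j^3 - 3*j^2 - 4*j) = (j - 4)*(j - 2)*(j^2 + j) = (j - 4)*(j - 2)*(j + 1)*(j)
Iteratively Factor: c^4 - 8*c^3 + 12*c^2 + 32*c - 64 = (c - 2)*(c^3 - 6*c^2 + 32) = (c - 4)*(c - 2)*(c^2 - 2*c - 8) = (c - 4)^2*(c - 2)*(c + 2)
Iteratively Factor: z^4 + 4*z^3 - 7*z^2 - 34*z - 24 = (z - 3)*(z^3 + 7*z^2 + 14*z + 8) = (z - 3)*(z + 4)*(z^2 + 3*z + 2) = (z - 3)*(z + 2)*(z + 4)*(z + 1)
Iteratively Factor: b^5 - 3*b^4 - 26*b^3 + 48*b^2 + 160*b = (b - 5)*(b^4 + 2*b^3 - 16*b^2 - 32*b) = (b - 5)*(b + 2)*(b^3 - 16*b) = (b - 5)*(b - 4)*(b + 2)*(b^2 + 4*b) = b*(b - 5)*(b - 4)*(b + 2)*(b + 4)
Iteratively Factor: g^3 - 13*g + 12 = (g + 4)*(g^2 - 4*g + 3) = (g - 1)*(g + 4)*(g - 3)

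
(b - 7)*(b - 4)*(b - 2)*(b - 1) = b^4 - 14*b^3 + 63*b^2 - 106*b + 56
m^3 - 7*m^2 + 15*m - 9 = (m - 3)^2*(m - 1)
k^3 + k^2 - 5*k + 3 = (k - 1)^2*(k + 3)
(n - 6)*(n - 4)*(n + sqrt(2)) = n^3 - 10*n^2 + sqrt(2)*n^2 - 10*sqrt(2)*n + 24*n + 24*sqrt(2)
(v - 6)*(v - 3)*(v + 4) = v^3 - 5*v^2 - 18*v + 72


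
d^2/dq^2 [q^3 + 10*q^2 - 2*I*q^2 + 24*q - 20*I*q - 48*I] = 6*q + 20 - 4*I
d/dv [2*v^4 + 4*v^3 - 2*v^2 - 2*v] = 8*v^3 + 12*v^2 - 4*v - 2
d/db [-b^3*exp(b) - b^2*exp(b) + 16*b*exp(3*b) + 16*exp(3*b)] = (-b^3 - 4*b^2 + 48*b*exp(2*b) - 2*b + 64*exp(2*b))*exp(b)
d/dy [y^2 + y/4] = 2*y + 1/4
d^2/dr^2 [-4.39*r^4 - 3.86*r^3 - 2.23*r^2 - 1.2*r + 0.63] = -52.68*r^2 - 23.16*r - 4.46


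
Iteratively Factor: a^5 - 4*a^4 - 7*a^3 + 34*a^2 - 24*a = (a - 4)*(a^4 - 7*a^2 + 6*a) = (a - 4)*(a - 2)*(a^3 + 2*a^2 - 3*a) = (a - 4)*(a - 2)*(a - 1)*(a^2 + 3*a) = a*(a - 4)*(a - 2)*(a - 1)*(a + 3)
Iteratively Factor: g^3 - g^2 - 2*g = (g)*(g^2 - g - 2) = g*(g + 1)*(g - 2)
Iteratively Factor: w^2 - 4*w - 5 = (w + 1)*(w - 5)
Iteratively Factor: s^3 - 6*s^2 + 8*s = (s - 4)*(s^2 - 2*s) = s*(s - 4)*(s - 2)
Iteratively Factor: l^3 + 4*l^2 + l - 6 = (l - 1)*(l^2 + 5*l + 6) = (l - 1)*(l + 2)*(l + 3)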